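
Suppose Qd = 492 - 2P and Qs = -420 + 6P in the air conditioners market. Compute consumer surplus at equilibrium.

Consumer surplus = 17424

Equilibrium: 492 - 2P = -420 + 6P gives P* = 114, Q* = 264.
Demand choke price (Qd = 0): P = 246.
CS = ½(246 − 114)(264) = 17424.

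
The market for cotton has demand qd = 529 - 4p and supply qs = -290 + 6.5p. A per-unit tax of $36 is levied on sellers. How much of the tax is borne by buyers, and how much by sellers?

Pre-tax equilibrium: p* = 78, q* = 217.
Tax on sellers shifts supply to qs = -290 + 6.5(p − 36) = -524 + 6.5p.
529 - 4p = -524 + 6.5p gives buyer price pb = 702/7; sellers receive ps = 702/7 − 36 = 450/7.
New quantity: q = 529 − 4(702/7) = 895/7.
Buyer burden = 702/7 − 78 = 156/7; seller burden = 78 − 450/7 = 96/7.

Buyers bear 156/7, sellers bear 96/7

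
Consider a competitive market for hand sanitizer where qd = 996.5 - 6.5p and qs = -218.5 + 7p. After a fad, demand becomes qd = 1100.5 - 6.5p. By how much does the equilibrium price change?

Δp = 208/27

Original equilibrium: p* = 90, q* = 411.5.
New equilibrium: 1100.5 - 6.5p = -218.5 + 7p, so 1319 = 13.5p and p' = 2638/27; q' = 1100.5 − 6.5(2638/27) = 25133/54.
Change in price: 2638/27 − 90 = 208/27.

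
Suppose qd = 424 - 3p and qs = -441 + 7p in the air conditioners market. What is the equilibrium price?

Set qd = qs: 424 - 3p = -441 + 7p.
865 = 10p, so p* = 86.5.
q* = 424 − 3(86.5) = 164.5.

p* = 86.5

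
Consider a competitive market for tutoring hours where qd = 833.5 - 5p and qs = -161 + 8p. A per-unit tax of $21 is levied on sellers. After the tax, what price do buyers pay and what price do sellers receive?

Buyers pay 2325/26, sellers receive 1779/26

Pre-tax equilibrium: p* = 76.5, q* = 451.
Tax on sellers shifts supply to qs = -161 + 8(p − 21) = -329 + 8p.
833.5 - 5p = -329 + 8p gives buyer price pb = 2325/26; sellers receive ps = 2325/26 − 21 = 1779/26.
New quantity: q = 833.5 − 5(2325/26) = 5023/13.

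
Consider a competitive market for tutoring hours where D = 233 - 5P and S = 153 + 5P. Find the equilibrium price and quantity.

Set D = S: 233 - 5P = 153 + 5P.
80 = 10P, so P* = 8.
Q* = 233 − 5(8) = 193.

P* = 8, Q* = 193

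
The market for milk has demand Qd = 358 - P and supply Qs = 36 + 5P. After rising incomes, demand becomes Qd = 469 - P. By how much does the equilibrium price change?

Original equilibrium: P* = 161/3, Q* = 913/3.
New equilibrium: 469 - P = 36 + 5P, so 433 = 6P and P' = 433/6; Q' = 469 − 1(433/6) = 2381/6.
Change in price: 433/6 − 161/3 = 18.5.

ΔP = 18.5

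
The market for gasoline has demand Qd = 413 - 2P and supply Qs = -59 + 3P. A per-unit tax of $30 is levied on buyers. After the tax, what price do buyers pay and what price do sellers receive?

Buyers pay $112.4, sellers receive $82.4

Pre-tax equilibrium: P* = 94.4, Q* = 224.2.
Tax on buyers shifts demand to Qd = 413 − 2(P + 30) = 353 - 2P.
353 - 2P = -59 + 3P gives seller price Ps = 82.4; buyers pay Pb = 82.4 + 30 = 112.4.
New quantity: Q = 413 − 2(112.4) = 188.2.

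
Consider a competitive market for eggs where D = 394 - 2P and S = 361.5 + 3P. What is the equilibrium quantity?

Q* = 381

Set D = S: 394 - 2P = 361.5 + 3P.
32.5 = 5P, so P* = 6.5.
Q* = 394 − 2(6.5) = 381.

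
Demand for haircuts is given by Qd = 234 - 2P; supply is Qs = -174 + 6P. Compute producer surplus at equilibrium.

Producer surplus = 1452

Equilibrium: 234 - 2P = -174 + 6P gives P* = 51, Q* = 132.
Supply starts at P = 29 (where Qs = 0).
PS = ½(51 − 29)(132) = 1452.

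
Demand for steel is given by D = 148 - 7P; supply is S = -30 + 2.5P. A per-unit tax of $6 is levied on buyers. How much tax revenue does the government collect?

Tax revenue = 660/19

Pre-tax equilibrium: P* = 356/19, Q* = 320/19.
Tax on buyers shifts demand to D = 148 − 7(P + 6) = 106 - 7P.
106 - 7P = -30 + 2.5P gives seller price Ps = 272/19; buyers pay Pb = 272/19 + 6 = 386/19.
New quantity: Q = 148 − 7(386/19) = 110/19.
Revenue = 6 × 110/19 = 660/19.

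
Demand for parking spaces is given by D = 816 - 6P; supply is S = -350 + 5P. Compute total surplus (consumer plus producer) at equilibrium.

Total surplus = 5940

Equilibrium: 816 - 6P = -350 + 5P gives P* = 106, Q* = 180.
Demand choke price: P = 136; supply starts at P = 70.
CS = ½(136 − 106)(180) = 2700; PS = ½(106 − 70)(180) = 3240.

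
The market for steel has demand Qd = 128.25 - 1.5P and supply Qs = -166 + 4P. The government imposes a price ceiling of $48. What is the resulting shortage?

Equilibrium price would be P* = 53.5, so the ceiling at 48 binds.
At P = 48: Qd = 128.25 − 1.5(48) = 56.25, Qs = -166 + 4(48) = 26.
Shortage = 56.25 − 26 = 30.25.

Shortage = 30.25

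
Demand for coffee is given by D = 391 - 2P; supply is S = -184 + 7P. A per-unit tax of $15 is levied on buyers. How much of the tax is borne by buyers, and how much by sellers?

Pre-tax equilibrium: P* = 575/9, Q* = 2369/9.
Tax on buyers shifts demand to D = 391 − 2(P + 15) = 361 - 2P.
361 - 2P = -184 + 7P gives seller price Ps = 545/9; buyers pay Pb = 545/9 + 15 = 680/9.
New quantity: Q = 391 − 2(680/9) = 2159/9.
Buyer burden = 680/9 − 575/9 = 35/3; seller burden = 575/9 − 545/9 = 10/3.

Buyers bear 35/3, sellers bear 10/3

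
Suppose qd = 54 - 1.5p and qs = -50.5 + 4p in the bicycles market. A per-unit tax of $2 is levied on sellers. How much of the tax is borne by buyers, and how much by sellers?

Buyers bear 16/11, sellers bear 6/11

Pre-tax equilibrium: p* = 19, q* = 25.5.
Tax on sellers shifts supply to qs = -50.5 + 4(p − 2) = -58.5 + 4p.
54 - 1.5p = -58.5 + 4p gives buyer price pb = 225/11; sellers receive ps = 225/11 − 2 = 203/11.
New quantity: q = 54 − 1.5(225/11) = 513/22.
Buyer burden = 225/11 − 19 = 16/11; seller burden = 19 − 203/11 = 6/11.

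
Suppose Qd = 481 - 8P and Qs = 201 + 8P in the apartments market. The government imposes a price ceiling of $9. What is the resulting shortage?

Shortage = 136

Equilibrium price would be P* = 17.5, so the ceiling at 9 binds.
At P = 9: Qd = 481 − 8(9) = 409, Qs = 201 + 8(9) = 273.
Shortage = 409 − 273 = 136.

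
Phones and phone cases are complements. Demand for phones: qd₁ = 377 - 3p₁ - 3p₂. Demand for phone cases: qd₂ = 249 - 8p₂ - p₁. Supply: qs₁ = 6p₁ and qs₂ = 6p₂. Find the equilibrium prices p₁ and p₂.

p₁ = 4531/123, p₂ = 1864/123

Market 1: 377 - 3p₁ - 3p₂ = 6p₁ → 9p₁ + 3p₂ = 377.
Market 2: 14p₂ + p₁ = 249.
Eliminating p₂: 14×(1) − 3×(2) gives 123p₁ = 4531, so p₁ = 4531/123.
Back-substitute into (2): p₂ = (249 − 1×4531/123) / 14 = 1864/123.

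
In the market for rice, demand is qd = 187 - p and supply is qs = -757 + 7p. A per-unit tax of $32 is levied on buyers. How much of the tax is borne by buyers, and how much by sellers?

Pre-tax equilibrium: p* = 118, q* = 69.
Tax on buyers shifts demand to qd = 187 − 1(p + 32) = 155 - p.
155 - p = -757 + 7p gives seller price ps = 114; buyers pay pb = 114 + 32 = 146.
New quantity: q = 187 − 1(146) = 41.
Buyer burden = 146 − 118 = 28; seller burden = 118 − 114 = 4.

Buyers bear $28, sellers bear $4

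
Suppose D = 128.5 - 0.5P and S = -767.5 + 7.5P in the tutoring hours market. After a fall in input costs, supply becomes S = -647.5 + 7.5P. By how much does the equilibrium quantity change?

Original equilibrium: P* = 112, Q* = 72.5.
New equilibrium: 128.5 - 0.5P = -647.5 + 7.5P, so 776 = 8P and P' = 97; Q' = 128.5 − 0.5(97) = 80.
Change in quantity: 80 − 72.5 = 7.5.

ΔQ = 7.5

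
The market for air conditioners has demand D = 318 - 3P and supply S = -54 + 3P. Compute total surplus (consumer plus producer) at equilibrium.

Total surplus = 5808

Equilibrium: 318 - 3P = -54 + 3P gives P* = 62, Q* = 132.
Demand choke price: P = 106; supply starts at P = 18.
CS = ½(106 − 62)(132) = 2904; PS = ½(62 − 18)(132) = 2904.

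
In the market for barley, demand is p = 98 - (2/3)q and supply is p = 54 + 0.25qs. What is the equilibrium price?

Set the two price expressions equal: 98 - (2/3)q = 54 + 0.25q.
44 = (11/12)q, so q* = 48.
p* = 98 − (2/3)(48) = 66.

p* = 66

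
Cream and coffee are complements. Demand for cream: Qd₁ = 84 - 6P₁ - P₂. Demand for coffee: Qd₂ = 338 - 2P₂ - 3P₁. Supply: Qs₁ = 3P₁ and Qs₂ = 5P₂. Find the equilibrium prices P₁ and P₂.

P₁ = 25/6, P₂ = 46.5

Market 1: 84 - 6P₁ - P₂ = 3P₁ → 9P₁ + P₂ = 84.
Market 2: 7P₂ + 3P₁ = 338.
Eliminating P₂: 7×(1) − 1×(2) gives 60P₁ = 250, so P₁ = 25/6.
Back-substitute into (2): P₂ = (338 − 3×25/6) / 7 = 46.5.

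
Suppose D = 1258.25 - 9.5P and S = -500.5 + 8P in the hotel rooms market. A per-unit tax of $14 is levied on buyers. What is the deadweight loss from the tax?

Pre-tax equilibrium: P* = 100.5, Q* = 303.5.
Tax on buyers shifts demand to D = 1258.25 − 9.5(P + 14) = 1125.25 - 9.5P.
1125.25 - 9.5P = -500.5 + 8P gives seller price Ps = 92.9; buyers pay Pb = 92.9 + 14 = 106.9.
New quantity: Q = 1258.25 − 9.5(106.9) = 242.7.
DWL = ½ × 14 × (303.5 − 242.7) = 425.6.

Deadweight loss = 425.6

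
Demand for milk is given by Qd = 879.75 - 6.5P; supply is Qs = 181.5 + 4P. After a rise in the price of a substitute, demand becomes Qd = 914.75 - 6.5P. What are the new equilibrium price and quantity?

Original equilibrium: P* = 66.5, Q* = 447.5.
New equilibrium: 914.75 - 6.5P = 181.5 + 4P, so 733.25 = 10.5P and P' = 419/6; Q' = 914.75 − 6.5(419/6) = 2765/6.

P' = 419/6, Q' = 2765/6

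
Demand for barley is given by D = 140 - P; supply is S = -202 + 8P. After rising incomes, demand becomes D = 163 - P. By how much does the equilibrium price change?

ΔP = 23/9

Original equilibrium: P* = 38, Q* = 102.
New equilibrium: 163 - P = -202 + 8P, so 365 = 9P and P' = 365/9; Q' = 163 − 1(365/9) = 1102/9.
Change in price: 365/9 − 38 = 23/9.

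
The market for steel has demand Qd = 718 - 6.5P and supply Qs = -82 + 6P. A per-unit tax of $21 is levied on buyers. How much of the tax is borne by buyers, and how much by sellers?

Buyers bear $10.08, sellers bear $10.92

Pre-tax equilibrium: P* = 64, Q* = 302.
Tax on buyers shifts demand to Qd = 718 − 6.5(P + 21) = 581.5 - 6.5P.
581.5 - 6.5P = -82 + 6P gives seller price Ps = 53.08; buyers pay Pb = 53.08 + 21 = 74.08.
New quantity: Q = 718 − 6.5(74.08) = 236.48.
Buyer burden = 74.08 − 64 = 10.08; seller burden = 64 − 53.08 = 10.92.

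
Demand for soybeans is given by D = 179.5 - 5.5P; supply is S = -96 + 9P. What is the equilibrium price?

Set D = S: 179.5 - 5.5P = -96 + 9P.
275.5 = 14.5P, so P* = 19.
Q* = 179.5 − 5.5(19) = 75.

P* = 19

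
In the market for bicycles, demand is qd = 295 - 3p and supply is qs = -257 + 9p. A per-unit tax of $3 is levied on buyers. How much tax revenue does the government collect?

Tax revenue = 450.75

Pre-tax equilibrium: p* = 46, q* = 157.
Tax on buyers shifts demand to qd = 295 − 3(p + 3) = 286 - 3p.
286 - 3p = -257 + 9p gives seller price ps = 45.25; buyers pay pb = 45.25 + 3 = 48.25.
New quantity: q = 295 − 3(48.25) = 150.25.
Revenue = 3 × 150.25 = 450.75.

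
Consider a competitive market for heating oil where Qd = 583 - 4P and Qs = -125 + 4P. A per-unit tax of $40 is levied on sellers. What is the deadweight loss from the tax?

Pre-tax equilibrium: P* = 88.5, Q* = 229.
Tax on sellers shifts supply to Qs = -125 + 4(P − 40) = -285 + 4P.
583 - 4P = -285 + 4P gives buyer price Pb = 108.5; sellers receive Ps = 108.5 − 40 = 68.5.
New quantity: Q = 583 − 4(108.5) = 149.
DWL = ½ × 40 × (229 − 149) = 1600.

Deadweight loss = 1600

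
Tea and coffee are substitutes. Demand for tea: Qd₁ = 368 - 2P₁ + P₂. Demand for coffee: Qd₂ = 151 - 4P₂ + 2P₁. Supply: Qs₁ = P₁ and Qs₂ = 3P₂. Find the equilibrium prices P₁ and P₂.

P₁ = 2727/19, P₂ = 1189/19

Market 1: 368 - 2P₁ + P₂ = P₁ → 3P₁ - P₂ = 368.
Market 2: 7P₂ - 2P₁ = 151.
Eliminating P₂: 7×(1) + 1×(2) gives 19P₁ = 2727, so P₁ = 2727/19.
Back-substitute into (2): P₂ = (151 + 2×2727/19) / 7 = 1189/19.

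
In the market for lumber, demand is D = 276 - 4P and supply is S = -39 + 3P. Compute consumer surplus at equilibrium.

Equilibrium: 276 - 4P = -39 + 3P gives P* = 45, Q* = 96.
Demand choke price (D = 0): P = 69.
CS = ½(69 − 45)(96) = 1152.

Consumer surplus = 1152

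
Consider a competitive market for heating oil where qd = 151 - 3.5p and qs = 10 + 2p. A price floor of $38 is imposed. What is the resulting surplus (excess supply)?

Equilibrium price would be p* = 282/11, so the floor at 38 binds.
At p = 38: qd = 18, qs = 86.
Surplus = 86 − 18 = 68.

Surplus = 68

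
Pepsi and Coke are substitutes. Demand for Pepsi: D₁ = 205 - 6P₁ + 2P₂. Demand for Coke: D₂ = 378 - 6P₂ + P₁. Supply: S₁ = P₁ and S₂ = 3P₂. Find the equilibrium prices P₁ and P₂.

P₁ = 2601/61, P₂ = 2851/61

Market 1: 205 - 6P₁ + 2P₂ = P₁ → 7P₁ - 2P₂ = 205.
Market 2: 9P₂ - P₁ = 378.
Eliminating P₂: 9×(1) + 2×(2) gives 61P₁ = 2601, so P₁ = 2601/61.
Back-substitute into (2): P₂ = (378 + 1×2601/61) / 9 = 2851/61.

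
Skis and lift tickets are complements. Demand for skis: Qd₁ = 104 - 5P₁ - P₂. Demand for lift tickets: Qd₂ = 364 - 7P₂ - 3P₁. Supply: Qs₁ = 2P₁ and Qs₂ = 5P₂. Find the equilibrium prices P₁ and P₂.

P₁ = 884/81, P₂ = 2236/81

Market 1: 104 - 5P₁ - P₂ = 2P₁ → 7P₁ + P₂ = 104.
Market 2: 12P₂ + 3P₁ = 364.
Eliminating P₂: 12×(1) − 1×(2) gives 81P₁ = 884, so P₁ = 884/81.
Back-substitute into (2): P₂ = (364 − 3×884/81) / 12 = 2236/81.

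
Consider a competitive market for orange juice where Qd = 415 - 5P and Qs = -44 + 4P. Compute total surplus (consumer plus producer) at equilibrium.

Total surplus = 5760

Equilibrium: 415 - 5P = -44 + 4P gives P* = 51, Q* = 160.
Demand choke price: P = 83; supply starts at P = 11.
CS = ½(83 − 51)(160) = 2560; PS = ½(51 − 11)(160) = 3200.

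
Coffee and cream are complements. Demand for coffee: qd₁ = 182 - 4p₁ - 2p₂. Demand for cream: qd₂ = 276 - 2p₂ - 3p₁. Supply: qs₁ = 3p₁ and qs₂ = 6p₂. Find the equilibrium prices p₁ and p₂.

Market 1: 182 - 4p₁ - 2p₂ = 3p₁ → 7p₁ + 2p₂ = 182.
Market 2: 8p₂ + 3p₁ = 276.
Eliminating p₂: 8×(1) − 2×(2) gives 50p₁ = 904, so p₁ = 18.08.
Back-substitute into (2): p₂ = (276 − 3×18.08) / 8 = 27.72.

p₁ = 18.08, p₂ = 27.72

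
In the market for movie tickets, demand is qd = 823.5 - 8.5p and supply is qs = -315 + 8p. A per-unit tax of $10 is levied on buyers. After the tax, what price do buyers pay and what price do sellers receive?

Buyers pay 2437/33, sellers receive 2107/33

Pre-tax equilibrium: p* = 69, q* = 237.
Tax on buyers shifts demand to qd = 823.5 − 8.5(p + 10) = 738.5 - 8.5p.
738.5 - 8.5p = -315 + 8p gives seller price ps = 2107/33; buyers pay pb = 2107/33 + 10 = 2437/33.
New quantity: q = 823.5 − 8.5(2437/33) = 6461/33.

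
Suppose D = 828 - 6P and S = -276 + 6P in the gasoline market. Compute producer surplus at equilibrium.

Equilibrium: 828 - 6P = -276 + 6P gives P* = 92, Q* = 276.
Supply starts at P = 46 (where S = 0).
PS = ½(92 − 46)(276) = 6348.

Producer surplus = 6348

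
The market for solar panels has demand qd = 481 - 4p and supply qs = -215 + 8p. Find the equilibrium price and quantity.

p* = 58, q* = 249

Set qd = qs: 481 - 4p = -215 + 8p.
696 = 12p, so p* = 58.
q* = 481 − 4(58) = 249.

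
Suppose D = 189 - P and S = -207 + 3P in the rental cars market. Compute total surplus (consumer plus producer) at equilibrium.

Equilibrium: 189 - P = -207 + 3P gives P* = 99, Q* = 90.
Demand choke price: P = 189; supply starts at P = 69.
CS = ½(189 − 99)(90) = 4050; PS = ½(99 − 69)(90) = 1350.

Total surplus = 5400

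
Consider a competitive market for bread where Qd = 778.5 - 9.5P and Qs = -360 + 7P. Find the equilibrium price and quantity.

P* = 69, Q* = 123

Set Qd = Qs: 778.5 - 9.5P = -360 + 7P.
1138.5 = 16.5P, so P* = 69.
Q* = 778.5 − 9.5(69) = 123.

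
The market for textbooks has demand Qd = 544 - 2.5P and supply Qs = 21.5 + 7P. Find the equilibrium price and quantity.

P* = 55, Q* = 406.5

Set Qd = Qs: 544 - 2.5P = 21.5 + 7P.
522.5 = 9.5P, so P* = 55.
Q* = 544 − 2.5(55) = 406.5.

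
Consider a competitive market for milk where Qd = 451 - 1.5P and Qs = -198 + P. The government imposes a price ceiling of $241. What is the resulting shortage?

Shortage = 46.5

Equilibrium price would be P* = 259.6, so the ceiling at 241 binds.
At P = 241: Qd = 451 − 1.5(241) = 89.5, Qs = -198 + 1(241) = 43.
Shortage = 89.5 − 43 = 46.5.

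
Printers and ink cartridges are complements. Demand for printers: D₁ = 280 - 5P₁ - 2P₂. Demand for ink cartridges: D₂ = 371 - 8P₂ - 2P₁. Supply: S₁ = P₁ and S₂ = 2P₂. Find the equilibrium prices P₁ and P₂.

Market 1: 280 - 5P₁ - 2P₂ = P₁ → 6P₁ + 2P₂ = 280.
Market 2: 10P₂ + 2P₁ = 371.
Eliminating P₂: 10×(1) − 2×(2) gives 56P₁ = 2058, so P₁ = 36.75.
Back-substitute into (2): P₂ = (371 − 2×36.75) / 10 = 29.75.

P₁ = 36.75, P₂ = 29.75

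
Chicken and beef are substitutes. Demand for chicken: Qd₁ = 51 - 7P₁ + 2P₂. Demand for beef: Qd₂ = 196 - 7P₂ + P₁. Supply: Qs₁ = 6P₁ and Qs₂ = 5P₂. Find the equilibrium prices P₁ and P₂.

Market 1: 51 - 7P₁ + 2P₂ = 6P₁ → 13P₁ - 2P₂ = 51.
Market 2: 12P₂ - P₁ = 196.
Eliminating P₂: 12×(1) + 2×(2) gives 154P₁ = 1004, so P₁ = 502/77.
Back-substitute into (2): P₂ = (196 + 1×502/77) / 12 = 2599/154.

P₁ = 502/77, P₂ = 2599/154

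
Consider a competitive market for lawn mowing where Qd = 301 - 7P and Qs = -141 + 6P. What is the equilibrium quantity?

Q* = 63

Set Qd = Qs: 301 - 7P = -141 + 6P.
442 = 13P, so P* = 34.
Q* = 301 − 7(34) = 63.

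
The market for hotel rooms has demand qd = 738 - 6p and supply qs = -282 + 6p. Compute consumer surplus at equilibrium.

Consumer surplus = 4332

Equilibrium: 738 - 6p = -282 + 6p gives p* = 85, q* = 228.
Demand choke price (qd = 0): p = 123.
CS = ½(123 − 85)(228) = 4332.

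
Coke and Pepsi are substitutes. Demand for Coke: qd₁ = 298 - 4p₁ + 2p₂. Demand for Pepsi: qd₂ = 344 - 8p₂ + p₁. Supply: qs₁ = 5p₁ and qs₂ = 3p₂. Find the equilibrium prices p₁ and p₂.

p₁ = 3966/97, p₂ = 3394/97

Market 1: 298 - 4p₁ + 2p₂ = 5p₁ → 9p₁ - 2p₂ = 298.
Market 2: 11p₂ - p₁ = 344.
Eliminating p₂: 11×(1) + 2×(2) gives 97p₁ = 3966, so p₁ = 3966/97.
Back-substitute into (2): p₂ = (344 + 1×3966/97) / 11 = 3394/97.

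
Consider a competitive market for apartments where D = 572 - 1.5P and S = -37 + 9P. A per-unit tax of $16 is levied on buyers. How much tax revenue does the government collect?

Pre-tax equilibrium: P* = 58, Q* = 485.
Tax on buyers shifts demand to D = 572 − 1.5(P + 16) = 548 - 1.5P.
548 - 1.5P = -37 + 9P gives seller price Ps = 390/7; buyers pay Pb = 390/7 + 16 = 502/7.
New quantity: Q = 572 − 1.5(502/7) = 3251/7.
Revenue = 16 × 3251/7 = 52016/7.

Tax revenue = 52016/7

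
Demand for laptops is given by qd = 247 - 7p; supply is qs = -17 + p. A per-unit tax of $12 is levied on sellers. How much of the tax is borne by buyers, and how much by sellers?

Pre-tax equilibrium: p* = 33, q* = 16.
Tax on sellers shifts supply to qs = -17 + 1(p − 12) = -29 + p.
247 - 7p = -29 + p gives buyer price pb = 34.5; sellers receive ps = 34.5 − 12 = 22.5.
New quantity: q = 247 − 7(34.5) = 5.5.
Buyer burden = 34.5 − 33 = 1.5; seller burden = 33 − 22.5 = 10.5.

Buyers bear $1.5, sellers bear $10.5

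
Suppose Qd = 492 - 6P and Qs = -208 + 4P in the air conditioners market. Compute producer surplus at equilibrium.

Equilibrium: 492 - 6P = -208 + 4P gives P* = 70, Q* = 72.
Supply starts at P = 52 (where Qs = 0).
PS = ½(70 − 52)(72) = 648.

Producer surplus = 648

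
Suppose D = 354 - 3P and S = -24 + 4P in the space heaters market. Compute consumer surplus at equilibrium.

Consumer surplus = 6144

Equilibrium: 354 - 3P = -24 + 4P gives P* = 54, Q* = 192.
Demand choke price (D = 0): P = 118.
CS = ½(118 − 54)(192) = 6144.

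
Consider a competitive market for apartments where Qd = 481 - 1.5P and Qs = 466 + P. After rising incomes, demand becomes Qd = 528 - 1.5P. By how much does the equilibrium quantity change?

Original equilibrium: P* = 6, Q* = 472.
New equilibrium: 528 - 1.5P = 466 + P, so 62 = 2.5P and P' = 24.8; Q' = 528 − 1.5(24.8) = 490.8.
Change in quantity: 490.8 − 472 = 18.8.

ΔQ = 18.8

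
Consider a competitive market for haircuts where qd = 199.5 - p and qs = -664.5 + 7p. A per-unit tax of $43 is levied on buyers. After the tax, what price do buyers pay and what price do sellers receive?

Buyers pay $145.625, sellers receive $102.625

Pre-tax equilibrium: p* = 108, q* = 91.5.
Tax on buyers shifts demand to qd = 199.5 − 1(p + 43) = 156.5 - p.
156.5 - p = -664.5 + 7p gives seller price ps = 102.625; buyers pay pb = 102.625 + 43 = 145.625.
New quantity: q = 199.5 − 1(145.625) = 53.875.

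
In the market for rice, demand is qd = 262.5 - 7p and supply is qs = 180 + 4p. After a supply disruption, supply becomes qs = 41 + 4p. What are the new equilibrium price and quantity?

p' = 443/22, q' = 1337/11

Original equilibrium: p* = 7.5, q* = 210.
New equilibrium: 262.5 - 7p = 41 + 4p, so 221.5 = 11p and p' = 443/22; q' = 262.5 − 7(443/22) = 1337/11.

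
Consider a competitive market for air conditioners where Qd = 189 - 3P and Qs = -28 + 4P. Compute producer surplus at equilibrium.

Equilibrium: 189 - 3P = -28 + 4P gives P* = 31, Q* = 96.
Supply starts at P = 7 (where Qs = 0).
PS = ½(31 − 7)(96) = 1152.

Producer surplus = 1152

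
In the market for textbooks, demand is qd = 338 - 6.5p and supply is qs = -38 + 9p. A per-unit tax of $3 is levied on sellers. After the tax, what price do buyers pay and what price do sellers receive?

Buyers pay $26, sellers receive $23

Pre-tax equilibrium: p* = 752/31, q* = 5590/31.
Tax on sellers shifts supply to qs = -38 + 9(p − 3) = -65 + 9p.
338 - 6.5p = -65 + 9p gives buyer price pb = 26; sellers receive ps = 26 − 3 = 23.
New quantity: q = 338 − 6.5(26) = 169.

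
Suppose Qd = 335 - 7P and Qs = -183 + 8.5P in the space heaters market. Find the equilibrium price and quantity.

Set Qd = Qs: 335 - 7P = -183 + 8.5P.
518 = 15.5P, so P* = 1036/31.
Q* = 335 − 7(1036/31) = 3133/31.

P* = 1036/31, Q* = 3133/31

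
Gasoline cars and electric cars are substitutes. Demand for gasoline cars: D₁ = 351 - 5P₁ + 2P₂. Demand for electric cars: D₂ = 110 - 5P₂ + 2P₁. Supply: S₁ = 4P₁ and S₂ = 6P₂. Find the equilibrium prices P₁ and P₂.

Market 1: 351 - 5P₁ + 2P₂ = 4P₁ → 9P₁ - 2P₂ = 351.
Market 2: 11P₂ - 2P₁ = 110.
Eliminating P₂: 11×(1) + 2×(2) gives 95P₁ = 4081, so P₁ = 4081/95.
Back-substitute into (2): P₂ = (110 + 2×4081/95) / 11 = 1692/95.

P₁ = 4081/95, P₂ = 1692/95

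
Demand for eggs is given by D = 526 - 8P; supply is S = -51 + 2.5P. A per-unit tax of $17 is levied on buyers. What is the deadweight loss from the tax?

Deadweight loss = 5780/21

Pre-tax equilibrium: P* = 1154/21, Q* = 1814/21.
Tax on buyers shifts demand to D = 526 − 8(P + 17) = 390 - 8P.
390 - 8P = -51 + 2.5P gives seller price Ps = 42; buyers pay Pb = 42 + 17 = 59.
New quantity: Q = 526 − 8(59) = 54.
DWL = ½ × 17 × (1814/21 − 54) = 5780/21.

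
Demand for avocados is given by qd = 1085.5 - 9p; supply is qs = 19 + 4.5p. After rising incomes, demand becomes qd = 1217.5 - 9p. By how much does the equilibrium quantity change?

Original equilibrium: p* = 79, q* = 374.5.
New equilibrium: 1217.5 - 9p = 19 + 4.5p, so 1198.5 = 13.5p and p' = 799/9; q' = 1217.5 − 9(799/9) = 418.5.
Change in quantity: 418.5 − 374.5 = 44.

Δq = 44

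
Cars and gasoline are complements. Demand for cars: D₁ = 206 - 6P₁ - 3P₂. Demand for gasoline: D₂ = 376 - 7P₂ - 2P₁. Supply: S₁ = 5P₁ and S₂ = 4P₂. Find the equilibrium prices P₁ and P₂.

Market 1: 206 - 6P₁ - 3P₂ = 5P₁ → 11P₁ + 3P₂ = 206.
Market 2: 11P₂ + 2P₁ = 376.
Eliminating P₂: 11×(1) − 3×(2) gives 115P₁ = 1138, so P₁ = 1138/115.
Back-substitute into (2): P₂ = (376 − 2×1138/115) / 11 = 3724/115.

P₁ = 1138/115, P₂ = 3724/115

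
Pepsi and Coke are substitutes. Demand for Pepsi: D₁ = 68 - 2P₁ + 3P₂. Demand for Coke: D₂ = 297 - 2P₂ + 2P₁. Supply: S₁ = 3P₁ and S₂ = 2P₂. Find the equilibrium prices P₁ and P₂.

P₁ = 1163/14, P₂ = 1621/14

Market 1: 68 - 2P₁ + 3P₂ = 3P₁ → 5P₁ - 3P₂ = 68.
Market 2: 4P₂ - 2P₁ = 297.
Eliminating P₂: 4×(1) + 3×(2) gives 14P₁ = 1163, so P₁ = 1163/14.
Back-substitute into (2): P₂ = (297 + 2×1163/14) / 4 = 1621/14.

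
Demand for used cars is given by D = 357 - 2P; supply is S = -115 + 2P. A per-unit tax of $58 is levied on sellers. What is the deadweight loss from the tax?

Pre-tax equilibrium: P* = 118, Q* = 121.
Tax on sellers shifts supply to S = -115 + 2(P − 58) = -231 + 2P.
357 - 2P = -231 + 2P gives buyer price Pb = 147; sellers receive Ps = 147 − 58 = 89.
New quantity: Q = 357 − 2(147) = 63.
DWL = ½ × 58 × (121 − 63) = 1682.

Deadweight loss = 1682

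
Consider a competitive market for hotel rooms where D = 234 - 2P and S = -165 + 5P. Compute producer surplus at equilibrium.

Equilibrium: 234 - 2P = -165 + 5P gives P* = 57, Q* = 120.
Supply starts at P = 33 (where S = 0).
PS = ½(57 − 33)(120) = 1440.

Producer surplus = 1440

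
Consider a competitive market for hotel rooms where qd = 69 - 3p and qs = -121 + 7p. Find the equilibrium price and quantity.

p* = 19, q* = 12

Set qd = qs: 69 - 3p = -121 + 7p.
190 = 10p, so p* = 19.
q* = 69 − 3(19) = 12.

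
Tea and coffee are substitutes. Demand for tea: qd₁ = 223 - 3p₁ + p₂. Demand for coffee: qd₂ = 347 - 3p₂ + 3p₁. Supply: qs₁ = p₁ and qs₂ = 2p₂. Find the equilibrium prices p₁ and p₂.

Market 1: 223 - 3p₁ + p₂ = p₁ → 4p₁ - p₂ = 223.
Market 2: 5p₂ - 3p₁ = 347.
Eliminating p₂: 5×(1) + 1×(2) gives 17p₁ = 1462, so p₁ = 86.
Back-substitute into (2): p₂ = (347 + 3×86) / 5 = 121.

p₁ = 86, p₂ = 121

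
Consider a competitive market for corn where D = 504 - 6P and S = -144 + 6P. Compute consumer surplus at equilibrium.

Consumer surplus = 2700

Equilibrium: 504 - 6P = -144 + 6P gives P* = 54, Q* = 180.
Demand choke price (D = 0): P = 84.
CS = ½(84 − 54)(180) = 2700.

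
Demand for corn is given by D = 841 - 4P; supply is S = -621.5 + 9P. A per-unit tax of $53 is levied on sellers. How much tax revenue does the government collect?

Tax revenue = 168275/13

Pre-tax equilibrium: P* = 112.5, Q* = 391.
Tax on sellers shifts supply to S = -621.5 + 9(P − 53) = -1098.5 + 9P.
841 - 4P = -1098.5 + 9P gives buyer price Pb = 3879/26; sellers receive Ps = 3879/26 − 53 = 2501/26.
New quantity: Q = 841 − 4(3879/26) = 3175/13.
Revenue = 53 × 3175/13 = 168275/13.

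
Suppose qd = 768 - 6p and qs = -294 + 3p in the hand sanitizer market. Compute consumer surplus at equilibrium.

Consumer surplus = 300

Equilibrium: 768 - 6p = -294 + 3p gives p* = 118, q* = 60.
Demand choke price (qd = 0): p = 128.
CS = ½(128 − 118)(60) = 300.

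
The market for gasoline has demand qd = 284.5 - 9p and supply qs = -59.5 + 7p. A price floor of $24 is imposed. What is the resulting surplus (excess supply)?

Equilibrium price would be p* = 21.5, so the floor at 24 binds.
At p = 24: qd = 68.5, qs = 108.5.
Surplus = 108.5 − 68.5 = 40.

Surplus = 40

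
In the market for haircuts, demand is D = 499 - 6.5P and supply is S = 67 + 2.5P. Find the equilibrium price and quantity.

Set D = S: 499 - 6.5P = 67 + 2.5P.
432 = 9P, so P* = 48.
Q* = 499 − 6.5(48) = 187.

P* = 48, Q* = 187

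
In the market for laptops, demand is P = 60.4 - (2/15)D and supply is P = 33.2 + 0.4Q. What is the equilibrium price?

P* = 53.6

Set the two price expressions equal: 60.4 - (2/15)Q = 33.2 + 0.4Q.
27.2 = (8/15)Q, so Q* = 51.
P* = 60.4 − (2/15)(51) = 53.6.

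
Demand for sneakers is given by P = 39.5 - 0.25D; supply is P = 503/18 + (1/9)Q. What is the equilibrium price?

Set the two price expressions equal: 39.5 - 0.25Q = 503/18 + (1/9)Q.
104/9 = (13/36)Q, so Q* = 32.
P* = 39.5 − (0.25)(32) = 31.5.

P* = 31.5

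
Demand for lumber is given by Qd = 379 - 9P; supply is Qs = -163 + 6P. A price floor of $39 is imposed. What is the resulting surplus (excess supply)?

Equilibrium price would be P* = 542/15, so the floor at 39 binds.
At P = 39: Qd = 28, Qs = 71.
Surplus = 71 − 28 = 43.

Surplus = 43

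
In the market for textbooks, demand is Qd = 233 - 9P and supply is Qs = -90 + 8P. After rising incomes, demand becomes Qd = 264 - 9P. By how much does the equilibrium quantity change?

Original equilibrium: P* = 19, Q* = 62.
New equilibrium: 264 - 9P = -90 + 8P, so 354 = 17P and P' = 354/17; Q' = 264 − 9(354/17) = 1302/17.
Change in quantity: 1302/17 − 62 = 248/17.

ΔQ = 248/17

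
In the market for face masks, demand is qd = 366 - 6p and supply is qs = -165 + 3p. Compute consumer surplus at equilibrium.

Equilibrium: 366 - 6p = -165 + 3p gives p* = 59, q* = 12.
Demand choke price (qd = 0): p = 61.
CS = ½(61 − 59)(12) = 12.

Consumer surplus = 12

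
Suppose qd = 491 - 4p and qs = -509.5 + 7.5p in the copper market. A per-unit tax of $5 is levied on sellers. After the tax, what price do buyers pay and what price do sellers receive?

Pre-tax equilibrium: p* = 87, q* = 143.
Tax on sellers shifts supply to qs = -509.5 + 7.5(p − 5) = -547 + 7.5p.
491 - 4p = -547 + 7.5p gives buyer price pb = 2076/23; sellers receive ps = 2076/23 − 5 = 1961/23.
New quantity: q = 491 − 4(2076/23) = 2989/23.

Buyers pay 2076/23, sellers receive 1961/23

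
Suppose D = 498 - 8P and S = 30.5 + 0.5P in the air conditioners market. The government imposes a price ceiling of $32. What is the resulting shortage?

Shortage = 195.5

Equilibrium price would be P* = 55, so the ceiling at 32 binds.
At P = 32: D = 498 − 8(32) = 242, S = 30.5 + 0.5(32) = 46.5.
Shortage = 242 − 46.5 = 195.5.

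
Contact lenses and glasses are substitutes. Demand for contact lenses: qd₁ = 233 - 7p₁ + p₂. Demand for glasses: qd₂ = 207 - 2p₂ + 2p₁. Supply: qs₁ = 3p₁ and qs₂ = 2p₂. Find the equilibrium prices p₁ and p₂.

Market 1: 233 - 7p₁ + p₂ = 3p₁ → 10p₁ - p₂ = 233.
Market 2: 4p₂ - 2p₁ = 207.
Eliminating p₂: 4×(1) + 1×(2) gives 38p₁ = 1139, so p₁ = 1139/38.
Back-substitute into (2): p₂ = (207 + 2×1139/38) / 4 = 1268/19.

p₁ = 1139/38, p₂ = 1268/19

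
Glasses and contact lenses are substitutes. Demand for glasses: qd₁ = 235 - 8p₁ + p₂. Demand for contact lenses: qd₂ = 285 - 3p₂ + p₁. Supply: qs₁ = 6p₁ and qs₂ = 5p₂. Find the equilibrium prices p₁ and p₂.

Market 1: 235 - 8p₁ + p₂ = 6p₁ → 14p₁ - p₂ = 235.
Market 2: 8p₂ - p₁ = 285.
Eliminating p₂: 8×(1) + 1×(2) gives 111p₁ = 2165, so p₁ = 2165/111.
Back-substitute into (2): p₂ = (285 + 1×2165/111) / 8 = 4225/111.

p₁ = 2165/111, p₂ = 4225/111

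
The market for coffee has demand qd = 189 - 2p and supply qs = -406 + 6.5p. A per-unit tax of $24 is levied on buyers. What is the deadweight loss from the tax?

Pre-tax equilibrium: p* = 70, q* = 49.
Tax on buyers shifts demand to qd = 189 − 2(p + 24) = 141 - 2p.
141 - 2p = -406 + 6.5p gives seller price ps = 1094/17; buyers pay pb = 1094/17 + 24 = 1502/17.
New quantity: q = 189 − 2(1502/17) = 209/17.
DWL = ½ × 24 × (49 − 209/17) = 7488/17.

Deadweight loss = 7488/17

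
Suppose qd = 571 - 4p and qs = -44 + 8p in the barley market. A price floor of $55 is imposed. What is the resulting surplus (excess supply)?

Equilibrium price would be p* = 51.25, so the floor at 55 binds.
At p = 55: qd = 351, qs = 396.
Surplus = 396 − 351 = 45.

Surplus = 45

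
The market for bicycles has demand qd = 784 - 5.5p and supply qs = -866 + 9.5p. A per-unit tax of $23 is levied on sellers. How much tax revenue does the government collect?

Tax revenue = 136459/60

Pre-tax equilibrium: p* = 110, q* = 179.
Tax on sellers shifts supply to qs = -866 + 9.5(p − 23) = -1084.5 + 9.5p.
784 - 5.5p = -1084.5 + 9.5p gives buyer price pb = 3737/30; sellers receive ps = 3737/30 − 23 = 3047/30.
New quantity: q = 784 − 5.5(3737/30) = 5933/60.
Revenue = 23 × 5933/60 = 136459/60.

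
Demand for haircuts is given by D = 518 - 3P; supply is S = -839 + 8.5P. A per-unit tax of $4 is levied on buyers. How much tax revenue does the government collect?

Pre-tax equilibrium: P* = 118, Q* = 164.
Tax on buyers shifts demand to D = 518 − 3(P + 4) = 506 - 3P.
506 - 3P = -839 + 8.5P gives seller price Ps = 2690/23; buyers pay Pb = 2690/23 + 4 = 2782/23.
New quantity: Q = 518 − 3(2782/23) = 3568/23.
Revenue = 4 × 3568/23 = 14272/23.

Tax revenue = 14272/23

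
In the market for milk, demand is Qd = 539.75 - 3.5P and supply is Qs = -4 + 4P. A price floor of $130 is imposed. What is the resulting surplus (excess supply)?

Surplus = 431.25

Equilibrium price would be P* = 72.5, so the floor at 130 binds.
At P = 130: Qd = 84.75, Qs = 516.
Surplus = 516 − 84.75 = 431.25.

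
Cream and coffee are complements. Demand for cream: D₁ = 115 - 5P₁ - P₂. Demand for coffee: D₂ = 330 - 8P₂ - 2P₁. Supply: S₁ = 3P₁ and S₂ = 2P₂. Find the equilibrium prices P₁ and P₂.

Market 1: 115 - 5P₁ - P₂ = 3P₁ → 8P₁ + P₂ = 115.
Market 2: 10P₂ + 2P₁ = 330.
Eliminating P₂: 10×(1) − 1×(2) gives 78P₁ = 820, so P₁ = 410/39.
Back-substitute into (2): P₂ = (330 − 2×410/39) / 10 = 1205/39.

P₁ = 410/39, P₂ = 1205/39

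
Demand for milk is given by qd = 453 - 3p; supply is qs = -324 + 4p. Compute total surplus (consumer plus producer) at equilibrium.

Equilibrium: 453 - 3p = -324 + 4p gives p* = 111, q* = 120.
Demand choke price: p = 151; supply starts at p = 81.
CS = ½(151 − 111)(120) = 2400; PS = ½(111 − 81)(120) = 1800.

Total surplus = 4200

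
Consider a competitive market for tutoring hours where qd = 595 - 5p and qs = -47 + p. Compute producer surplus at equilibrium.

Equilibrium: 595 - 5p = -47 + p gives p* = 107, q* = 60.
Supply starts at p = 47 (where qs = 0).
PS = ½(107 − 47)(60) = 1800.

Producer surplus = 1800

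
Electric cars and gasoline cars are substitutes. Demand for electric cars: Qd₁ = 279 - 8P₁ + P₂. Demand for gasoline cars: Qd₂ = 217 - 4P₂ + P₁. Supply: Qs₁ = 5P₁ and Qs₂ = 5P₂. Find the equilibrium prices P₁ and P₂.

P₁ = 682/29, P₂ = 775/29

Market 1: 279 - 8P₁ + P₂ = 5P₁ → 13P₁ - P₂ = 279.
Market 2: 9P₂ - P₁ = 217.
Eliminating P₂: 9×(1) + 1×(2) gives 116P₁ = 2728, so P₁ = 682/29.
Back-substitute into (2): P₂ = (217 + 1×682/29) / 9 = 775/29.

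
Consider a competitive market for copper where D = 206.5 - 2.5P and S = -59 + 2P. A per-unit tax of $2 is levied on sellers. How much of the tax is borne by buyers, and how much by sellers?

Buyers bear 8/9, sellers bear 10/9

Pre-tax equilibrium: P* = 59, Q* = 59.
Tax on sellers shifts supply to S = -59 + 2(P − 2) = -63 + 2P.
206.5 - 2.5P = -63 + 2P gives buyer price Pb = 539/9; sellers receive Ps = 539/9 − 2 = 521/9.
New quantity: Q = 206.5 − 2.5(539/9) = 511/9.
Buyer burden = 539/9 − 59 = 8/9; seller burden = 59 − 521/9 = 10/9.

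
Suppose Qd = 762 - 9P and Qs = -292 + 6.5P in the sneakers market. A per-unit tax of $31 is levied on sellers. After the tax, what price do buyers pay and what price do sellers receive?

Pre-tax equilibrium: P* = 68, Q* = 150.
Tax on sellers shifts supply to Qs = -292 + 6.5(P − 31) = -493.5 + 6.5P.
762 - 9P = -493.5 + 6.5P gives buyer price Pb = 81; sellers receive Ps = 81 − 31 = 50.
New quantity: Q = 762 − 9(81) = 33.

Buyers pay $81, sellers receive $50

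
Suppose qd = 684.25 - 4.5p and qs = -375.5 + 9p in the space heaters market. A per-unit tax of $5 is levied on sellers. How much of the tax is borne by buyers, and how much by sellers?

Pre-tax equilibrium: p* = 78.5, q* = 331.
Tax on sellers shifts supply to qs = -375.5 + 9(p − 5) = -420.5 + 9p.
684.25 - 4.5p = -420.5 + 9p gives buyer price pb = 491/6; sellers receive ps = 491/6 − 5 = 461/6.
New quantity: q = 684.25 − 4.5(491/6) = 316.
Buyer burden = 491/6 − 78.5 = 10/3; seller burden = 78.5 − 461/6 = 5/3.

Buyers bear 10/3, sellers bear 5/3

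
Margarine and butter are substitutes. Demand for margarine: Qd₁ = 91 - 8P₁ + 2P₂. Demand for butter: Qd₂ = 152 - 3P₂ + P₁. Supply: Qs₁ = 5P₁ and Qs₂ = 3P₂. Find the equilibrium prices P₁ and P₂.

Market 1: 91 - 8P₁ + 2P₂ = 5P₁ → 13P₁ - 2P₂ = 91.
Market 2: 6P₂ - P₁ = 152.
Eliminating P₂: 6×(1) + 2×(2) gives 76P₁ = 850, so P₁ = 425/38.
Back-substitute into (2): P₂ = (152 + 1×425/38) / 6 = 2067/76.

P₁ = 425/38, P₂ = 2067/76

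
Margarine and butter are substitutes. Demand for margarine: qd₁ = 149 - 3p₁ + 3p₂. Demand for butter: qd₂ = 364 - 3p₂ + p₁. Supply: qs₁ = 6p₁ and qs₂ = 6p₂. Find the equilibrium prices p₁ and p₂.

Market 1: 149 - 3p₁ + 3p₂ = 6p₁ → 9p₁ - 3p₂ = 149.
Market 2: 9p₂ - p₁ = 364.
Eliminating p₂: 9×(1) + 3×(2) gives 78p₁ = 2433, so p₁ = 811/26.
Back-substitute into (2): p₂ = (364 + 1×811/26) / 9 = 3425/78.

p₁ = 811/26, p₂ = 3425/78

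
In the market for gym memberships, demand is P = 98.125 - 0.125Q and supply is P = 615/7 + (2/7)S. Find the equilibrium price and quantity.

P* = 95, Q* = 25

Set the two price expressions equal: 98.125 - 0.125Q = 615/7 + (2/7)Q.
575/56 = (23/56)Q, so Q* = 25.
P* = 98.125 − (0.125)(25) = 95.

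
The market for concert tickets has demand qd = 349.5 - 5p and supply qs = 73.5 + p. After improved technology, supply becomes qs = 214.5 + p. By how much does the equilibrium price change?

Δp = -23.5

Original equilibrium: p* = 46, q* = 119.5.
New equilibrium: 349.5 - 5p = 214.5 + p, so 135 = 6p and p' = 22.5; q' = 349.5 − 5(22.5) = 237.
Change in price: 22.5 − 46 = -23.5.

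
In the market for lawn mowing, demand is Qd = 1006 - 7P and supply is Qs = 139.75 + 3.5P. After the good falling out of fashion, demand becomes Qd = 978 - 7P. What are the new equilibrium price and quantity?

P' = 479/6, Q' = 2515/6

Original equilibrium: P* = 82.5, Q* = 428.5.
New equilibrium: 978 - 7P = 139.75 + 3.5P, so 838.25 = 10.5P and P' = 479/6; Q' = 978 − 7(479/6) = 2515/6.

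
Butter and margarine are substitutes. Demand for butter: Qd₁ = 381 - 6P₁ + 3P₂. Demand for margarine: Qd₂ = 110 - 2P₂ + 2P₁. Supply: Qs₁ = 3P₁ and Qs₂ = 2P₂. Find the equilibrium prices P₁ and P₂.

P₁ = 61.8, P₂ = 58.4

Market 1: 381 - 6P₁ + 3P₂ = 3P₁ → 9P₁ - 3P₂ = 381.
Market 2: 4P₂ - 2P₁ = 110.
Eliminating P₂: 4×(1) + 3×(2) gives 30P₁ = 1854, so P₁ = 61.8.
Back-substitute into (2): P₂ = (110 + 2×61.8) / 4 = 58.4.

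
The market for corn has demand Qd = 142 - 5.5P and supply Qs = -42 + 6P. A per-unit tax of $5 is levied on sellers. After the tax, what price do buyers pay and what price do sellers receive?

Buyers pay 428/23, sellers receive 313/23

Pre-tax equilibrium: P* = 16, Q* = 54.
Tax on sellers shifts supply to Qs = -42 + 6(P − 5) = -72 + 6P.
142 - 5.5P = -72 + 6P gives buyer price Pb = 428/23; sellers receive Ps = 428/23 − 5 = 313/23.
New quantity: Q = 142 − 5.5(428/23) = 912/23.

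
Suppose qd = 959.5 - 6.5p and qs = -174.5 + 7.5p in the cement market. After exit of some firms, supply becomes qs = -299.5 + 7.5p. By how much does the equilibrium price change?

Δp = 125/14

Original equilibrium: p* = 81, q* = 433.
New equilibrium: 959.5 - 6.5p = -299.5 + 7.5p, so 1259 = 14p and p' = 1259/14; q' = 959.5 − 6.5(1259/14) = 10499/28.
Change in price: 1259/14 − 81 = 125/14.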